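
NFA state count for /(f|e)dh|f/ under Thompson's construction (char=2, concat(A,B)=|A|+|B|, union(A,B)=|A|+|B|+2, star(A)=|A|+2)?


Syntax tree has 5 char leaf(s), 2 union(s), 0 star(s)
chars contribute 5×2 = 10; each union adds +2; each star adds +2
Total: 10 + 4 + 0 = 14 states


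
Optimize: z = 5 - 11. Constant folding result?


5 - 11 = -6 at compile time
Optimized: z = -6


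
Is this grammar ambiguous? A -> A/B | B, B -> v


precedence layered via separate nonterminal B: deterministic
Unambiguous


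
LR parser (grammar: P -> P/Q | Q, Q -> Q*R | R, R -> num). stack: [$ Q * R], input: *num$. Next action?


handle 'Q*R' on top
Action: reduce (Q -> Q*R)


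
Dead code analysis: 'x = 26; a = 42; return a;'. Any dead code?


x is assigned but never read
Dead: 'x = 26'


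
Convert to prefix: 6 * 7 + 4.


left-to-right (same/higher precedence on left): tree is (+ (* 6 7) 4)
Prefix: + * 6 7 4


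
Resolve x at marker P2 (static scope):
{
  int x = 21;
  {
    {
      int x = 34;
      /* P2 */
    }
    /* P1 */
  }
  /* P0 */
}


x declared in the same block as P2
x = 34


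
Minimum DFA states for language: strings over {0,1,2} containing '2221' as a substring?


KMP-style automaton: 4 progress states + 1 absorbing accept = 5
Minimal DFA: 5 states


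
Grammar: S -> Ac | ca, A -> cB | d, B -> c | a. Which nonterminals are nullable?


A nonterminal is nullable iff some alternative derives ε (directly, or every symbol in it is nullable)
Nullable: {}


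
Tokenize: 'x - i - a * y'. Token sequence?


Scan left to right, longest-match per lexeme
Tokens: ID(x), OP(-), ID(i), OP(-), ID(a), OP(*), ID(y)


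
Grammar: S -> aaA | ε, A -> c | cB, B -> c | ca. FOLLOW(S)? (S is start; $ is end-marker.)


$ ∈ FOLLOW(S). For each A -> αBβ: add FIRST(β)\{ε} to FOLLOW(B); if β nullable, add FOLLOW(A).
FOLLOW(S) = {$}


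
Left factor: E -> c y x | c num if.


Common prefix: 'c'
Factored: E -> c E', E' -> y x | num if


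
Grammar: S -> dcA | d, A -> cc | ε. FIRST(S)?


Per alternative of S: FIRST(dcA) = {d}; FIRST(d) = {d}
FIRST(S) = {d}


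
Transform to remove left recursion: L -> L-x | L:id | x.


Left-recursive alternatives: L-x, L:id; non-recursive: x
Introduce L': L -> xL', L' -> -xL' | :idL' | ε


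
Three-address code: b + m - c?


Break into single-operator statements:
t1 = b + m
t2 = t1 - c


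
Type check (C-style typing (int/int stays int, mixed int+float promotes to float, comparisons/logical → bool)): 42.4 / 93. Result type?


Operand types: float / int
Rule: mixed int/float promotes to float; int/int stays int
Result type: float


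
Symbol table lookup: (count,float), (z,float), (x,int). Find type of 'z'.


Lookup 'z' → type float


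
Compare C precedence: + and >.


'+' is additive (level 9); '>' is relational (level 7)
Higher level binds tighter
'+' has higher precedence than '>'


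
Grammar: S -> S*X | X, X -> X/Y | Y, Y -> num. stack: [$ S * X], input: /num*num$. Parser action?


'/' can extend X; shift to build X -> X/Y
Action: shift


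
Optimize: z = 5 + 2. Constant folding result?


5 + 2 = 7 at compile time
Optimized: z = 7


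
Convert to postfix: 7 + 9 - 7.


Left to right (same or higher precedence on left)
Postfix: 7 9 + 7 -


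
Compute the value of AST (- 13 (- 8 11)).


Evaluate inner: (- 8 11) = -3
Evaluate root: (- 13 -3) = 16
Result: 16


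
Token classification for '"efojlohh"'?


Pattern: double-quoted sequence
Type: STRING_LITERAL


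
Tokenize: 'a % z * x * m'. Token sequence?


Scan left to right, longest-match per lexeme
Tokens: ID(a), OP(%), ID(z), OP(*), ID(x), OP(*), ID(m)


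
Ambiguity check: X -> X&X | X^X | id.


'id&id^id' has two parse trees (no precedence encoded between & and ^)
Ambiguous


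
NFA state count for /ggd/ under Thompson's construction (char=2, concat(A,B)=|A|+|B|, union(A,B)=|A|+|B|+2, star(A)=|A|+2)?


Syntax tree has 3 char leaf(s), 0 union(s), 0 star(s)
chars contribute 3×2 = 6; each union adds +2; each star adds +2
Total: 6 + 0 + 0 = 6 states


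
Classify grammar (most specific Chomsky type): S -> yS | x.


Right-linear: every RHS is a terminal or a terminal followed by one nonterminal
Classification: Type 3 (Regular)


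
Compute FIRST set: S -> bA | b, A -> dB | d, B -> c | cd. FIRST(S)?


Per alternative of S: FIRST(bA) = {b}; FIRST(b) = {b}
FIRST(S) = {b}


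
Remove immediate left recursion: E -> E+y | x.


Left-recursive alternatives: E+y; non-recursive: x
Introduce E': E -> xE', E' -> +yE' | ε


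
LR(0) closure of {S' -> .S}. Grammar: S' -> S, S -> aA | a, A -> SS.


Start: S' -> .S
For each item with dot before a nonterminal B, add B -> .γ for every B-production
Closure: [S' -> .S, S -> .aA, S -> .a]


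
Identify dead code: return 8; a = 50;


statement follows a return and is unreachable
Dead: 'a = 50'


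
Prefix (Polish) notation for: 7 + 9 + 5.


left-to-right (same/higher precedence on left): tree is (+ (+ 7 9) 5)
Prefix: + + 7 9 5


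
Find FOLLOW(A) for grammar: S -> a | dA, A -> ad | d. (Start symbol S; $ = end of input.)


$ ∈ FOLLOW(S). For each A -> αBβ: add FIRST(β)\{ε} to FOLLOW(B); if β nullable, add FOLLOW(A).
FOLLOW(A) = {$}


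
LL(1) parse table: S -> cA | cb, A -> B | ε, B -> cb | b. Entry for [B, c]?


For [B, c]: 'c' ∈ FIRST(cb)
Entry: B -> cb


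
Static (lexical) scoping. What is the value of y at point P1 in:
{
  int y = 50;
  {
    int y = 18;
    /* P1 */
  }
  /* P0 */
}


y declared in the same block as P1
y = 18


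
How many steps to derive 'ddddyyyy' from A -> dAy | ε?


Derivation: A => dAy => ddAyy => dddAyyy => ddddAyyyy => ddddyyyy
Steps: 5


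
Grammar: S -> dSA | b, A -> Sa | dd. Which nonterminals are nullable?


A nonterminal is nullable iff some alternative derives ε (directly, or every symbol in it is nullable)
Nullable: {}


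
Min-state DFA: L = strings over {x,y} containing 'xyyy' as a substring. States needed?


KMP-style automaton: 4 progress states + 1 absorbing accept = 5
Minimal DFA: 5 states


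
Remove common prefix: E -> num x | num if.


Common prefix: 'num'
Factored: E -> num E', E' -> x | if


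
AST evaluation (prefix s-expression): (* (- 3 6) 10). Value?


Evaluate inner: (- 3 6) = -3
Evaluate root: (* -3 10) = -30
Result: -30


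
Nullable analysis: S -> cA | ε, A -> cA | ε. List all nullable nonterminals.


A nonterminal is nullable iff some alternative derives ε (directly, or every symbol in it is nullable)
Nullable: {A, S}


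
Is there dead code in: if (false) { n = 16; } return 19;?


condition is constant false, so the whole block is unreachable
Dead: 'if (false) { n = 16; }'


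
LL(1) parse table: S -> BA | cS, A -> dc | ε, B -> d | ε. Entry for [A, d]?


For [A, d]: 'd' ∈ FIRST(dc)
Entry: A -> dc


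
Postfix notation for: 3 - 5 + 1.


Left to right (same or higher precedence on left)
Postfix: 3 5 - 1 +


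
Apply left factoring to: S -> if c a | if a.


Common prefix: 'if'
Factored: S -> if S', S' -> c a | a


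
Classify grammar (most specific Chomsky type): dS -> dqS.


LHS has context (more than one symbol) and |LHS| ≤ |RHS|
Classification: Type 1 (Context-Sensitive)


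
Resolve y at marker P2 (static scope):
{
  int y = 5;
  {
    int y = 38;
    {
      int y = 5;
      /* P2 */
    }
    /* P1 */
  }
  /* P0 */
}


y declared in the same block as P2
y = 5


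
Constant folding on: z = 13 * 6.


13 * 6 = 78 at compile time
Optimized: z = 78


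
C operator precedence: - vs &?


'-' is additive (level 9); '&' is bitwise AND (level 5)
Higher level binds tighter
'-' has higher precedence than '&'


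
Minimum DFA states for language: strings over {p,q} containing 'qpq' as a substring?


KMP-style automaton: 3 progress states + 1 absorbing accept = 4
Minimal DFA: 4 states


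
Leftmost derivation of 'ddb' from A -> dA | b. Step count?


Derivation: A => dA => ddA => ddb
Steps: 3


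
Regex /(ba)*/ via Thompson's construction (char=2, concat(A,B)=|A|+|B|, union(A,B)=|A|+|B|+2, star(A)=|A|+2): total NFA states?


Syntax tree has 2 char leaf(s), 0 union(s), 1 star(s)
chars contribute 2×2 = 4; each union adds +2; each star adds +2
Total: 4 + 0 + 2 = 6 states


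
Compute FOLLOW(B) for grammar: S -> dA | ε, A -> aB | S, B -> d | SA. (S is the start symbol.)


$ ∈ FOLLOW(S). For each A -> αBβ: add FIRST(β)\{ε} to FOLLOW(B); if β nullable, add FOLLOW(A).
FOLLOW(B) = {$, a, d}


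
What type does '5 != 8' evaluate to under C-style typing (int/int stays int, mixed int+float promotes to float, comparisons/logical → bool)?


Operand types: int != int
Rule: comparison yields bool
Result type: bool


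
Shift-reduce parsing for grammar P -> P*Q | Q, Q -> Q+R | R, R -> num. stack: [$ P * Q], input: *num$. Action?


handle 'P*Q' on top; lookahead ∈ FOLLOW(P) = {*, $}
Action: reduce (P -> P*Q)


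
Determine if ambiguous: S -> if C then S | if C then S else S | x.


dangling else: 'if C then if C then x else x' parses two ways
Ambiguous


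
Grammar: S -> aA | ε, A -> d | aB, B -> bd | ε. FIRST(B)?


Per alternative of B: FIRST(bd) = {b}; FIRST(ε) = {ε}
FIRST(B) = {b, ε}


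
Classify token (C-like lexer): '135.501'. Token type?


Pattern: digits with a decimal point
Type: FLOAT_LITERAL


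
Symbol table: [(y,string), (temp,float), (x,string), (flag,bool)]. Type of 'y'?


Lookup 'y' → type string


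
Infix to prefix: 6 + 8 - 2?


left-to-right (same/higher precedence on left): tree is (- (+ 6 8) 2)
Prefix: - + 6 8 2


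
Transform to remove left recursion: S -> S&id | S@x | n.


Left-recursive alternatives: S&id, S@x; non-recursive: n
Introduce S': S -> nS', S' -> &idS' | @xS' | ε


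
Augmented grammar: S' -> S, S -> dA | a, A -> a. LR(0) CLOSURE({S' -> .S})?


Start: S' -> .S
For each item with dot before a nonterminal B, add B -> .γ for every B-production
Closure: [S' -> .S, S -> .dA, S -> .a]


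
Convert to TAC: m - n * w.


Break into single-operator statements:
t1 = n * w
t2 = m - t1


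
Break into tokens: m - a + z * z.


Scan left to right, longest-match per lexeme
Tokens: ID(m), OP(-), ID(a), OP(+), ID(z), OP(*), ID(z)


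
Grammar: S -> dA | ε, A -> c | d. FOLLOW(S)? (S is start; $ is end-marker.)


$ ∈ FOLLOW(S). For each A -> αBβ: add FIRST(β)\{ε} to FOLLOW(B); if β nullable, add FOLLOW(A).
FOLLOW(S) = {$}


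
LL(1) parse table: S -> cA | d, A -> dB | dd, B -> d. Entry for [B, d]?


For [B, d]: 'd' ∈ FIRST(d)
Entry: B -> d


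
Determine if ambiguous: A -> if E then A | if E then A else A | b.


dangling else: 'if E then if E then b else b' parses two ways
Ambiguous


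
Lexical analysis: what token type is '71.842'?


Pattern: digits with a decimal point
Type: FLOAT_LITERAL


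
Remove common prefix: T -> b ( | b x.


Common prefix: 'b'
Factored: T -> b T', T' -> ( | x


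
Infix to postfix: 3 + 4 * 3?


* has higher precedence, evaluate 4*3 first
Postfix: 3 4 3 * +


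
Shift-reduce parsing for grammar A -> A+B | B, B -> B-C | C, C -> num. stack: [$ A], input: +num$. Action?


shift '+' to continue A -> A+B
Action: shift


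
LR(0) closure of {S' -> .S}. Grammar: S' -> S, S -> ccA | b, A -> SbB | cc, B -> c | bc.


Start: S' -> .S
For each item with dot before a nonterminal B, add B -> .γ for every B-production
Closure: [S' -> .S, S -> .ccA, S -> .b]


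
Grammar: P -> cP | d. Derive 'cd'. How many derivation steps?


Derivation: P => cP => cd
Steps: 2


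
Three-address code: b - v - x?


Break into single-operator statements:
t1 = b - v
t2 = t1 - x


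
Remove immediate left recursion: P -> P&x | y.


Left-recursive alternatives: P&x; non-recursive: y
Introduce P': P -> yP', P' -> &xP' | ε


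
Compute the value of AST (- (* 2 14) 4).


Evaluate inner: (* 2 14) = 28
Evaluate root: (- 28 4) = 24
Result: 24


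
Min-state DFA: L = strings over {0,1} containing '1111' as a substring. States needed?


KMP-style automaton: 4 progress states + 1 absorbing accept = 5
Minimal DFA: 5 states


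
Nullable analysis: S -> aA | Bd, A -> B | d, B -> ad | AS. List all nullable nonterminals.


A nonterminal is nullable iff some alternative derives ε (directly, or every symbol in it is nullable)
Nullable: {}


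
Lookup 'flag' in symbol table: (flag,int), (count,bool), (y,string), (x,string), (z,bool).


Lookup 'flag' → type int


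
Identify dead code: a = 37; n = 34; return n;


a is assigned but never read
Dead: 'a = 37'


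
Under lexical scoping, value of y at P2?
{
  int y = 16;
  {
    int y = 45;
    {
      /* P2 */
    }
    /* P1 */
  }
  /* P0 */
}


P2's block does not declare y; resolves to the enclosing declaration at depth 1
y = 45


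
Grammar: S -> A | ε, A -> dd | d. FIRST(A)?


Per alternative of A: FIRST(dd) = {d}; FIRST(d) = {d}
FIRST(A) = {d}


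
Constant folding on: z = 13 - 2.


13 - 2 = 11 at compile time
Optimized: z = 11


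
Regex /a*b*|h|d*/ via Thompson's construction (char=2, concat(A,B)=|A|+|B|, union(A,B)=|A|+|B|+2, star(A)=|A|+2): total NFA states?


Syntax tree has 4 char leaf(s), 2 union(s), 3 star(s)
chars contribute 4×2 = 8; each union adds +2; each star adds +2
Total: 8 + 4 + 6 = 18 states


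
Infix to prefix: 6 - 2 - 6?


left-to-right (same/higher precedence on left): tree is (- (- 6 2) 6)
Prefix: - - 6 2 6


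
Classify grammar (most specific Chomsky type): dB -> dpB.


LHS has context (more than one symbol) and |LHS| ≤ |RHS|
Classification: Type 1 (Context-Sensitive)


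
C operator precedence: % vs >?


'%' is multiplicative (level 10); '>' is relational (level 7)
Higher level binds tighter
'%' has higher precedence than '>'


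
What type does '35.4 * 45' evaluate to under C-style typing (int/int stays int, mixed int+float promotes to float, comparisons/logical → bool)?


Operand types: float * int
Rule: mixed int/float promotes to float; int/int stays int
Result type: float


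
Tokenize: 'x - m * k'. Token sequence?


Scan left to right, longest-match per lexeme
Tokens: ID(x), OP(-), ID(m), OP(*), ID(k)


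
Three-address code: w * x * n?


Break into single-operator statements:
t1 = w * x
t2 = t1 * n


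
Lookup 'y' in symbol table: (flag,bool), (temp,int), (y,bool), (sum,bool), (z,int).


Lookup 'y' → type bool


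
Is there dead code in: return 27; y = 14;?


statement follows a return and is unreachable
Dead: 'y = 14'


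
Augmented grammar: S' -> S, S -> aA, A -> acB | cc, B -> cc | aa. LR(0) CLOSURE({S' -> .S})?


Start: S' -> .S
For each item with dot before a nonterminal B, add B -> .γ for every B-production
Closure: [S' -> .S, S -> .aA]


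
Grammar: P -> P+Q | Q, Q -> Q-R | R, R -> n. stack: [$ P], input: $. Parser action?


start symbol P on stack, input exhausted
Action: accept


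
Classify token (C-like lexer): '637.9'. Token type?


Pattern: digits with a decimal point
Type: FLOAT_LITERAL


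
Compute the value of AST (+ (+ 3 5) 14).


Evaluate inner: (+ 3 5) = 8
Evaluate root: (+ 8 14) = 22
Result: 22


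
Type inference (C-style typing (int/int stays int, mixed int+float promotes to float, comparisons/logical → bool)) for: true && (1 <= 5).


Operand types: bool && bool
Rule: logical operators take bool operands and yield bool
Result type: bool


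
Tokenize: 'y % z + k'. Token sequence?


Scan left to right, longest-match per lexeme
Tokens: ID(y), OP(%), ID(z), OP(+), ID(k)


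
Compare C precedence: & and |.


'&' is bitwise AND (level 5); '|' is bitwise OR (level 3)
Higher level binds tighter
'&' has higher precedence than '|'


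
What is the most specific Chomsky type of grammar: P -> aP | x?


Right-linear: every RHS is a terminal or a terminal followed by one nonterminal
Classification: Type 3 (Regular)


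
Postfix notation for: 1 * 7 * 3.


Left to right (same or higher precedence on left)
Postfix: 1 7 * 3 *


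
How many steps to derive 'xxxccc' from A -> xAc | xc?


Derivation: A => xAc => xxAcc => xxxccc
Steps: 3


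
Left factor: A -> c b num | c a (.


Common prefix: 'c'
Factored: A -> c A', A' -> b num | a (


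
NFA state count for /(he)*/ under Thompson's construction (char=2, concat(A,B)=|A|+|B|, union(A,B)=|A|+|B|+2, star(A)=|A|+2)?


Syntax tree has 2 char leaf(s), 0 union(s), 1 star(s)
chars contribute 2×2 = 4; each union adds +2; each star adds +2
Total: 4 + 0 + 2 = 6 states


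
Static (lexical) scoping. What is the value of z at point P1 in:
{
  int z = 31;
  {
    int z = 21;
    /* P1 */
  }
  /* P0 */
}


z declared in the same block as P1
z = 21


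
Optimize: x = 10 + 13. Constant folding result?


10 + 13 = 23 at compile time
Optimized: x = 23


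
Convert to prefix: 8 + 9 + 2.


left-to-right (same/higher precedence on left): tree is (+ (+ 8 9) 2)
Prefix: + + 8 9 2


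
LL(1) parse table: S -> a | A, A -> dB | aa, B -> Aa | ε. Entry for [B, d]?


For [B, d]: 'd' ∈ FIRST(Aa)
Entry: B -> Aa


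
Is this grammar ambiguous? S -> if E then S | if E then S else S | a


dangling else: 'if E then if E then a else a' parses two ways
Ambiguous


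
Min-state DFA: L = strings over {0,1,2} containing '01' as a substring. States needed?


KMP-style automaton: 2 progress states + 1 absorbing accept = 3
Minimal DFA: 3 states


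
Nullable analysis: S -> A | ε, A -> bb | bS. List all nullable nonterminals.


A nonterminal is nullable iff some alternative derives ε (directly, or every symbol in it is nullable)
Nullable: {S}


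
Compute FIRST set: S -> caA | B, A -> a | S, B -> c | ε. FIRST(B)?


Per alternative of B: FIRST(c) = {c}; FIRST(ε) = {ε}
FIRST(B) = {c, ε}


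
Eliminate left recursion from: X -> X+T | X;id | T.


Left-recursive alternatives: X+T, X;id; non-recursive: T
Introduce X': X -> TX', X' -> +TX' | ;idX' | ε


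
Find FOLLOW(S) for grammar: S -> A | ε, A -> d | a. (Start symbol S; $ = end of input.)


$ ∈ FOLLOW(S). For each A -> αBβ: add FIRST(β)\{ε} to FOLLOW(B); if β nullable, add FOLLOW(A).
FOLLOW(S) = {$}


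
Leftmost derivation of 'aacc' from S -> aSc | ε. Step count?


Derivation: S => aSc => aaScc => aacc
Steps: 3


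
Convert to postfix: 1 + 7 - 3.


Left to right (same or higher precedence on left)
Postfix: 1 7 + 3 -


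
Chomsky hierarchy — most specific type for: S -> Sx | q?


Left-linear: every RHS is a terminal or one nonterminal followed by a terminal
Classification: Type 3 (Regular)


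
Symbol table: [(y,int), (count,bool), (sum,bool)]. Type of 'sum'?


Lookup 'sum' → type bool


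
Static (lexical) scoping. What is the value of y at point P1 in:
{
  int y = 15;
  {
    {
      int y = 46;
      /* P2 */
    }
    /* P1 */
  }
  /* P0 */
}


P1's block does not declare y; resolves to the enclosing declaration at depth 0
y = 15


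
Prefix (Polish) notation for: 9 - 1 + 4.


left-to-right (same/higher precedence on left): tree is (+ (- 9 1) 4)
Prefix: + - 9 1 4


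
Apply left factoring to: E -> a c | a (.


Common prefix: 'a'
Factored: E -> a E', E' -> c | (


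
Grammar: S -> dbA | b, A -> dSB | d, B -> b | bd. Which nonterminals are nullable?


A nonterminal is nullable iff some alternative derives ε (directly, or every symbol in it is nullable)
Nullable: {}


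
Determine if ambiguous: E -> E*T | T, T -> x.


precedence layered via separate nonterminal T: deterministic
Unambiguous


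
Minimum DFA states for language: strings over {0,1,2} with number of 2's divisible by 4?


Track (count of 2) mod 4: states 0..3, accept at 0
Minimal DFA: 4 states


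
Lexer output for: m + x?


Scan left to right, longest-match per lexeme
Tokens: ID(m), OP(+), ID(x)


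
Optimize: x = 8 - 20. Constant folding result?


8 - 20 = -12 at compile time
Optimized: x = -12


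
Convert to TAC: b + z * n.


Break into single-operator statements:
t1 = z * n
t2 = b + t1


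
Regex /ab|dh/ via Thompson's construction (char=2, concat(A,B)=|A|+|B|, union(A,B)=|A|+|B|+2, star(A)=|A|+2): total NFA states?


Syntax tree has 4 char leaf(s), 1 union(s), 0 star(s)
chars contribute 4×2 = 8; each union adds +2; each star adds +2
Total: 8 + 2 + 0 = 10 states


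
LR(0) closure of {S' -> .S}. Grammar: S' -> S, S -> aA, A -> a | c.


Start: S' -> .S
For each item with dot before a nonterminal B, add B -> .γ for every B-production
Closure: [S' -> .S, S -> .aA]


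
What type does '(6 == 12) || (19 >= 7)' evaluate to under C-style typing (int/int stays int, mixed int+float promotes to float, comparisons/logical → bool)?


Operand types: bool || bool
Rule: logical operators take bool operands and yield bool
Result type: bool


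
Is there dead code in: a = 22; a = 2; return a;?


first assignment to a is overwritten before any read
Dead: 'a = 22'


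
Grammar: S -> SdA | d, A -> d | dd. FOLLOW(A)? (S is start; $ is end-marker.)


$ ∈ FOLLOW(S). For each A -> αBβ: add FIRST(β)\{ε} to FOLLOW(B); if β nullable, add FOLLOW(A).
FOLLOW(A) = {$, d}


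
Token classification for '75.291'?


Pattern: digits with a decimal point
Type: FLOAT_LITERAL


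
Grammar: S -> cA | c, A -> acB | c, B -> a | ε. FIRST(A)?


Per alternative of A: FIRST(acB) = {a}; FIRST(c) = {c}
FIRST(A) = {a, c}


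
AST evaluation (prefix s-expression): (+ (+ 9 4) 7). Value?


Evaluate inner: (+ 9 4) = 13
Evaluate root: (+ 13 7) = 20
Result: 20


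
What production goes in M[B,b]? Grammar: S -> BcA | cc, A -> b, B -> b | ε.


For [B, b]: 'b' ∈ FIRST(b)
Entry: B -> b


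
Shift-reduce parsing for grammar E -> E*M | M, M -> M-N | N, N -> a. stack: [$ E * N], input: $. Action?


'N' (not preceded by M-) is the handle for M -> N
Action: reduce (M -> N)


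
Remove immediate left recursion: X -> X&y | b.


Left-recursive alternatives: X&y; non-recursive: b
Introduce X': X -> bX', X' -> &yX' | ε


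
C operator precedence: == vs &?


'==' is equality (level 6); '&' is bitwise AND (level 5)
Higher level binds tighter
'==' has higher precedence than '&'


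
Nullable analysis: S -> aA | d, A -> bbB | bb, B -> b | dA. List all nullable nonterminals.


A nonterminal is nullable iff some alternative derives ε (directly, or every symbol in it is nullable)
Nullable: {}


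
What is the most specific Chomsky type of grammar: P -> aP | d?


Right-linear: every RHS is a terminal or a terminal followed by one nonterminal
Classification: Type 3 (Regular)


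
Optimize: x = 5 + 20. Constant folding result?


5 + 20 = 25 at compile time
Optimized: x = 25


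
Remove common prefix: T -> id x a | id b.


Common prefix: 'id'
Factored: T -> id T', T' -> x a | b


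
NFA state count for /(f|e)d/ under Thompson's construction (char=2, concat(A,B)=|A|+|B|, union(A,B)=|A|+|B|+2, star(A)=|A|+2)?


Syntax tree has 3 char leaf(s), 1 union(s), 0 star(s)
chars contribute 3×2 = 6; each union adds +2; each star adds +2
Total: 6 + 2 + 0 = 8 states


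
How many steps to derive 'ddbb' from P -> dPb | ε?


Derivation: P => dPb => ddPbb => ddbb
Steps: 3


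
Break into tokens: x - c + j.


Scan left to right, longest-match per lexeme
Tokens: ID(x), OP(-), ID(c), OP(+), ID(j)


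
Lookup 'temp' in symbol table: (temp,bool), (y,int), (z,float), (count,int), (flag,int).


Lookup 'temp' → type bool


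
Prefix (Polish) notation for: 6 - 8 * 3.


'*' binds tighter: tree is (- 6 (* 8 3))
Prefix: - 6 * 8 3


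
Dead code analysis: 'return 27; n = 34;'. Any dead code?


statement follows a return and is unreachable
Dead: 'n = 34'


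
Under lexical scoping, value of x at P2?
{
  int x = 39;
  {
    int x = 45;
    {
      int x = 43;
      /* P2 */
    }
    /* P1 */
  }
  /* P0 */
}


x declared in the same block as P2
x = 43


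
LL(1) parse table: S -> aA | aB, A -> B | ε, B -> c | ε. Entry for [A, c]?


For [A, c]: 'c' ∈ FIRST(B)
Entry: A -> B


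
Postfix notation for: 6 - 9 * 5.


* has higher precedence, evaluate 9*5 first
Postfix: 6 9 5 * -


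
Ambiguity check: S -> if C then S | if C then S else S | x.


dangling else: 'if C then if C then x else x' parses two ways
Ambiguous


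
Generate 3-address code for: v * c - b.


Break into single-operator statements:
t1 = v * c
t2 = t1 - b


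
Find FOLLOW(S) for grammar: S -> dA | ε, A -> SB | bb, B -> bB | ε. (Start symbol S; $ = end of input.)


$ ∈ FOLLOW(S). For each A -> αBβ: add FIRST(β)\{ε} to FOLLOW(B); if β nullable, add FOLLOW(A).
FOLLOW(S) = {$, b}


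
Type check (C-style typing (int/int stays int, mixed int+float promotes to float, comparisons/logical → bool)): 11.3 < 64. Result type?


Operand types: float < int
Rule: comparison yields bool
Result type: bool


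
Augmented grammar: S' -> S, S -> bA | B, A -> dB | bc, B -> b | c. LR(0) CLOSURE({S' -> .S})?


Start: S' -> .S
For each item with dot before a nonterminal B, add B -> .γ for every B-production
Closure: [S' -> .S, S -> .bA, S -> .B, B -> .b, B -> .c]


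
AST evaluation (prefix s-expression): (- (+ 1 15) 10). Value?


Evaluate inner: (+ 1 15) = 16
Evaluate root: (- 16 10) = 6
Result: 6


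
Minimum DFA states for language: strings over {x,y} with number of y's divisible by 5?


Track (count of y) mod 5: states 0..4, accept at 0
Minimal DFA: 5 states


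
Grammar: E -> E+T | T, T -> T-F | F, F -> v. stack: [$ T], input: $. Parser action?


lookahead ∉ {-} so T won't extend; reduce E -> T
Action: reduce (E -> T)


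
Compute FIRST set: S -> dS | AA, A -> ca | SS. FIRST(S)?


Per alternative of S: FIRST(dS) = {d}; FIRST(AA) = {c, d}
FIRST(S) = {c, d}


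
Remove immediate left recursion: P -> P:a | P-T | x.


Left-recursive alternatives: P:a, P-T; non-recursive: x
Introduce P': P -> xP', P' -> :aP' | -TP' | ε


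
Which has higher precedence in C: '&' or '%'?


'%' is multiplicative (level 10); '&' is bitwise AND (level 5)
Higher level binds tighter
'%' has higher precedence than '&'


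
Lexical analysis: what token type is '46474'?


Pattern: digits only
Type: INTEGER_LITERAL


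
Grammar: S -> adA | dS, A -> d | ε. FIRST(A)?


Per alternative of A: FIRST(d) = {d}; FIRST(ε) = {ε}
FIRST(A) = {d, ε}


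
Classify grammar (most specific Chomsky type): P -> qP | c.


Right-linear: every RHS is a terminal or a terminal followed by one nonterminal
Classification: Type 3 (Regular)


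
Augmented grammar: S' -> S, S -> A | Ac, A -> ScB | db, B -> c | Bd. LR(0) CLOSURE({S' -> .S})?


Start: S' -> .S
For each item with dot before a nonterminal B, add B -> .γ for every B-production
Closure: [S' -> .S, S -> .A, S -> .Ac, A -> .ScB, A -> .db]


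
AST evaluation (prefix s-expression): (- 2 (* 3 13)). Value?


Evaluate inner: (* 3 13) = 39
Evaluate root: (- 2 39) = -37
Result: -37


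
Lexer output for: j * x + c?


Scan left to right, longest-match per lexeme
Tokens: ID(j), OP(*), ID(x), OP(+), ID(c)


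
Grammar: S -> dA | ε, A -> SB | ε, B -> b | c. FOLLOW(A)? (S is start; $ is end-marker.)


$ ∈ FOLLOW(S). For each A -> αBβ: add FIRST(β)\{ε} to FOLLOW(B); if β nullable, add FOLLOW(A).
FOLLOW(A) = {$, b, c}


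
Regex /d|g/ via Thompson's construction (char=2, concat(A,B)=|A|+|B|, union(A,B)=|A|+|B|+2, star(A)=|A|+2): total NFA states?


Syntax tree has 2 char leaf(s), 1 union(s), 0 star(s)
chars contribute 2×2 = 4; each union adds +2; each star adds +2
Total: 4 + 2 + 0 = 6 states


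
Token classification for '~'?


Pattern: operator symbol
Type: OPERATOR


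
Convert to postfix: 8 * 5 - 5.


Left to right (same or higher precedence on left)
Postfix: 8 5 * 5 -


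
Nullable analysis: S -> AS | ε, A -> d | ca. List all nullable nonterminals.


A nonterminal is nullable iff some alternative derives ε (directly, or every symbol in it is nullable)
Nullable: {S}


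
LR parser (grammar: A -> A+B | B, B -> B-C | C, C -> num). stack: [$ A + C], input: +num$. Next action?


'C' (not preceded by B-) is the handle for B -> C
Action: reduce (B -> C)


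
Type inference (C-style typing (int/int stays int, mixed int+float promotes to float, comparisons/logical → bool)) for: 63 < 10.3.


Operand types: int < float
Rule: comparison yields bool
Result type: bool


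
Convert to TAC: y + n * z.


Break into single-operator statements:
t1 = n * z
t2 = y + t1


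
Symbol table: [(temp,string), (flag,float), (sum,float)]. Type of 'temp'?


Lookup 'temp' → type string


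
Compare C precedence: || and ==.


'==' is equality (level 6); '||' is logical OR (level 1)
Higher level binds tighter
'==' has higher precedence than '||'


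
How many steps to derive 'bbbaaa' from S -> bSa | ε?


Derivation: S => bSa => bbSaa => bbbSaaa => bbbaaa
Steps: 4


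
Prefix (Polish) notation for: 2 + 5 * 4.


'*' binds tighter: tree is (+ 2 (* 5 4))
Prefix: + 2 * 5 4


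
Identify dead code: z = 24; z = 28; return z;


first assignment to z is overwritten before any read
Dead: 'z = 24'


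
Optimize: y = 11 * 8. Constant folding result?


11 * 8 = 88 at compile time
Optimized: y = 88


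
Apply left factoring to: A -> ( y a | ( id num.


Common prefix: '('
Factored: A -> ( A', A' -> y a | id num


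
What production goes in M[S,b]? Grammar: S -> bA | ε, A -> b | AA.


For [S, b]: 'b' ∈ FIRST(bA)
Entry: S -> bA


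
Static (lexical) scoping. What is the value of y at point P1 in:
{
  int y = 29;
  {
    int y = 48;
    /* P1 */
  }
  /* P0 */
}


y declared in the same block as P1
y = 48


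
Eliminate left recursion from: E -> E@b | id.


Left-recursive alternatives: E@b; non-recursive: id
Introduce E': E -> idE', E' -> @bE' | ε


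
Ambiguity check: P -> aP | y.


right-linear, alternatives start with distinct terminals 'a' vs 'y': unique leftmost derivation
Unambiguous


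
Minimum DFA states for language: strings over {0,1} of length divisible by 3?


Track length mod 3: states 0..2, accept at 0
Minimal DFA: 3 states


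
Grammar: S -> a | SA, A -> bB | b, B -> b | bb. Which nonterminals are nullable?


A nonterminal is nullable iff some alternative derives ε (directly, or every symbol in it is nullable)
Nullable: {}


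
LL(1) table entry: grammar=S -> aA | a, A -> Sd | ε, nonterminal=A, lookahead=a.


For [A, a]: 'a' ∈ FIRST(Sd)
Entry: A -> Sd


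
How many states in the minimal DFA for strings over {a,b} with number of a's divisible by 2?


Track (count of a) mod 2: states 0..1, accept at 0
Minimal DFA: 2 states


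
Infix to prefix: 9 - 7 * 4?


'*' binds tighter: tree is (- 9 (* 7 4))
Prefix: - 9 * 7 4


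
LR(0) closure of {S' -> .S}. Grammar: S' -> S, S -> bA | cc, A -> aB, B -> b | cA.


Start: S' -> .S
For each item with dot before a nonterminal B, add B -> .γ for every B-production
Closure: [S' -> .S, S -> .bA, S -> .cc]


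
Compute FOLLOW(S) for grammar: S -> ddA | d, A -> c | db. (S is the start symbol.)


$ ∈ FOLLOW(S). For each A -> αBβ: add FIRST(β)\{ε} to FOLLOW(B); if β nullable, add FOLLOW(A).
FOLLOW(S) = {$}


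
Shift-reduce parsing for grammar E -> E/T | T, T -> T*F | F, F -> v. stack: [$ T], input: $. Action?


lookahead ∉ {*} so T won't extend; reduce E -> T
Action: reduce (E -> T)


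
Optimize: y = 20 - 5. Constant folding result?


20 - 5 = 15 at compile time
Optimized: y = 15


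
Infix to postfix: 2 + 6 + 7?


Left to right (same or higher precedence on left)
Postfix: 2 6 + 7 +


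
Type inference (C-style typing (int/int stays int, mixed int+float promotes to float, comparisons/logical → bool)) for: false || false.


Operand types: bool || bool
Rule: logical operators take bool operands and yield bool
Result type: bool


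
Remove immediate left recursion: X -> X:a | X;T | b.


Left-recursive alternatives: X:a, X;T; non-recursive: b
Introduce X': X -> bX', X' -> :aX' | ;TX' | ε


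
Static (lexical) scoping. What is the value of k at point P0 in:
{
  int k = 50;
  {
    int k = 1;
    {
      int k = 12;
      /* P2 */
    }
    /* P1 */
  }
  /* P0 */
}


k declared in the same block as P0
k = 50


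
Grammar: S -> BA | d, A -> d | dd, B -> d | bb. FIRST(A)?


Per alternative of A: FIRST(d) = {d}; FIRST(dd) = {d}
FIRST(A) = {d}


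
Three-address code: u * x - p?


Break into single-operator statements:
t1 = u * x
t2 = t1 - p


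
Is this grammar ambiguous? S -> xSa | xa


balanced x^n…a^n: each string has a unique parse
Unambiguous


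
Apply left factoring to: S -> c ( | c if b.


Common prefix: 'c'
Factored: S -> c S', S' -> ( | if b


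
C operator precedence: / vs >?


'/' is multiplicative (level 10); '>' is relational (level 7)
Higher level binds tighter
'/' has higher precedence than '>'


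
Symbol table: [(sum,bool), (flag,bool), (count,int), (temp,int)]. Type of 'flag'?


Lookup 'flag' → type bool


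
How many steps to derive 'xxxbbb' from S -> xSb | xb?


Derivation: S => xSb => xxSbb => xxxbbb
Steps: 3


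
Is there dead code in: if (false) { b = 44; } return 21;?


condition is constant false, so the whole block is unreachable
Dead: 'if (false) { b = 44; }'


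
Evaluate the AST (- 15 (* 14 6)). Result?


Evaluate inner: (* 14 6) = 84
Evaluate root: (- 15 84) = -69
Result: -69


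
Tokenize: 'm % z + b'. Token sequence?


Scan left to right, longest-match per lexeme
Tokens: ID(m), OP(%), ID(z), OP(+), ID(b)


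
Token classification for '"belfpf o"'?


Pattern: double-quoted sequence
Type: STRING_LITERAL


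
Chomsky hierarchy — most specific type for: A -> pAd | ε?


Single nonterminal LHS, but p^n d^n is not regular
Classification: Type 2 (Context-Free)


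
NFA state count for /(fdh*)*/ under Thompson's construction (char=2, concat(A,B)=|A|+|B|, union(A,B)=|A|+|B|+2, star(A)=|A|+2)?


Syntax tree has 3 char leaf(s), 0 union(s), 2 star(s)
chars contribute 3×2 = 6; each union adds +2; each star adds +2
Total: 6 + 0 + 4 = 10 states


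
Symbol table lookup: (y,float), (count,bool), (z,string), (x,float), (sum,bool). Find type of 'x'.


Lookup 'x' → type float


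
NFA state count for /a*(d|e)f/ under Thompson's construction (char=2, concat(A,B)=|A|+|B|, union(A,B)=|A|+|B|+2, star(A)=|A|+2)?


Syntax tree has 4 char leaf(s), 1 union(s), 1 star(s)
chars contribute 4×2 = 8; each union adds +2; each star adds +2
Total: 8 + 2 + 2 = 12 states


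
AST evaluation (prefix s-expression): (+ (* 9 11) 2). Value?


Evaluate inner: (* 9 11) = 99
Evaluate root: (+ 99 2) = 101
Result: 101


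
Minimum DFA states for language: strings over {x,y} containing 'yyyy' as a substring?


KMP-style automaton: 4 progress states + 1 absorbing accept = 5
Minimal DFA: 5 states


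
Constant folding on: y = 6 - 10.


6 - 10 = -4 at compile time
Optimized: y = -4


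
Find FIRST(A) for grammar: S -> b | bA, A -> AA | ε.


Per alternative of A: FIRST(AA) = {ε}; FIRST(ε) = {ε}
FIRST(A) = {ε}


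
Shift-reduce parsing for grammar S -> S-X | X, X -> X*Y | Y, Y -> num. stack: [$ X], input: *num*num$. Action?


shift '*' to continue X -> X*Y
Action: shift


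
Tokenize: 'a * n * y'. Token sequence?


Scan left to right, longest-match per lexeme
Tokens: ID(a), OP(*), ID(n), OP(*), ID(y)


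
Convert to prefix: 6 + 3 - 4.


left-to-right (same/higher precedence on left): tree is (- (+ 6 3) 4)
Prefix: - + 6 3 4


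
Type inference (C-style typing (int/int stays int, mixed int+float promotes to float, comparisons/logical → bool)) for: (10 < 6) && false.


Operand types: bool && bool
Rule: logical operators take bool operands and yield bool
Result type: bool


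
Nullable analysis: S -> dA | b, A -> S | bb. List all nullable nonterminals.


A nonterminal is nullable iff some alternative derives ε (directly, or every symbol in it is nullable)
Nullable: {}


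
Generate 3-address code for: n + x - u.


Break into single-operator statements:
t1 = n + x
t2 = t1 - u


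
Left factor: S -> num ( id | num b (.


Common prefix: 'num'
Factored: S -> num S', S' -> ( id | b (


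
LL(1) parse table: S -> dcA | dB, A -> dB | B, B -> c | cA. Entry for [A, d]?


For [A, d]: 'd' ∈ FIRST(dB)
Entry: A -> dB


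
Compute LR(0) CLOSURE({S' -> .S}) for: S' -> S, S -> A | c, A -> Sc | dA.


Start: S' -> .S
For each item with dot before a nonterminal B, add B -> .γ for every B-production
Closure: [S' -> .S, S -> .A, S -> .c, A -> .Sc, A -> .dA]


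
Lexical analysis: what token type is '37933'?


Pattern: digits only
Type: INTEGER_LITERAL


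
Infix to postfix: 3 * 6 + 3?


Left to right (same or higher precedence on left)
Postfix: 3 6 * 3 +


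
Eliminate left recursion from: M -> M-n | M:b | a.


Left-recursive alternatives: M-n, M:b; non-recursive: a
Introduce M': M -> aM', M' -> -nM' | :bM' | ε


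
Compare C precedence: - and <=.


'-' is additive (level 9); '<=' is relational (level 7)
Higher level binds tighter
'-' has higher precedence than '<='


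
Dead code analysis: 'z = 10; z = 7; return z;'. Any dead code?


first assignment to z is overwritten before any read
Dead: 'z = 10'


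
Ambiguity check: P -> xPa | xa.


balanced x^n…a^n: each string has a unique parse
Unambiguous


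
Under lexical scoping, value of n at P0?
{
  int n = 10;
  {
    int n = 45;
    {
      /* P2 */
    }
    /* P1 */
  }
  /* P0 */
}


n declared in the same block as P0
n = 10


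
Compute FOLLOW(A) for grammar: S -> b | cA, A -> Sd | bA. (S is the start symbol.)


$ ∈ FOLLOW(S). For each A -> αBβ: add FIRST(β)\{ε} to FOLLOW(B); if β nullable, add FOLLOW(A).
FOLLOW(A) = {$, d}


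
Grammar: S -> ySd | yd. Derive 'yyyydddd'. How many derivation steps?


Derivation: S => ySd => yySdd => yyySddd => yyyydddd
Steps: 4


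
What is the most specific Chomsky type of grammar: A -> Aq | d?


Left-linear: every RHS is a terminal or one nonterminal followed by a terminal
Classification: Type 3 (Regular)


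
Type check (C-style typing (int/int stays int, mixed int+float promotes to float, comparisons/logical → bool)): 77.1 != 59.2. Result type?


Operand types: float != float
Rule: comparison yields bool
Result type: bool


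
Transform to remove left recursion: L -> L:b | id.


Left-recursive alternatives: L:b; non-recursive: id
Introduce L': L -> idL', L' -> :bL' | ε


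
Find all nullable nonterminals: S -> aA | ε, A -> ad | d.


A nonterminal is nullable iff some alternative derives ε (directly, or every symbol in it is nullable)
Nullable: {S}


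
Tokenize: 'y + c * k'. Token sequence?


Scan left to right, longest-match per lexeme
Tokens: ID(y), OP(+), ID(c), OP(*), ID(k)


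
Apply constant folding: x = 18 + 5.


18 + 5 = 23 at compile time
Optimized: x = 23
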